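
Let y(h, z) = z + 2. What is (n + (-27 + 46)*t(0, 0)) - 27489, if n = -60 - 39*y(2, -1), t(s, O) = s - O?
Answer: -27588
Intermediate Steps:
y(h, z) = 2 + z
n = -99 (n = -60 - 39*(2 - 1) = -60 - 39*1 = -60 - 39 = -99)
(n + (-27 + 46)*t(0, 0)) - 27489 = (-99 + (-27 + 46)*(0 - 1*0)) - 27489 = (-99 + 19*(0 + 0)) - 27489 = (-99 + 19*0) - 27489 = (-99 + 0) - 27489 = -99 - 27489 = -27588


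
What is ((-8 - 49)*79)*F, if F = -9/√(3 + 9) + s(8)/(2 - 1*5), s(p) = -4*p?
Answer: -48032 + 13509*√3/2 ≈ -36333.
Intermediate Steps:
F = 32/3 - 3*√3/2 (F = -9/√(3 + 9) + (-4*8)/(2 - 1*5) = -9*√3/6 - 32/(2 - 5) = -9*√3/6 - 32/(-3) = -3*√3/2 - 32*(-⅓) = -3*√3/2 + 32/3 = 32/3 - 3*√3/2 ≈ 8.0686)
((-8 - 49)*79)*F = ((-8 - 49)*79)*(32/3 - 3*√3/2) = (-57*79)*(32/3 - 3*√3/2) = -4503*(32/3 - 3*√3/2) = -48032 + 13509*√3/2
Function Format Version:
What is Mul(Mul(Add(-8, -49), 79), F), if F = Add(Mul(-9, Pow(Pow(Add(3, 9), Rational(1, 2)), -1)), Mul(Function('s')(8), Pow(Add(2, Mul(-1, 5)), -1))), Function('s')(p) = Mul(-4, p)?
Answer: Add(-48032, Mul(Rational(13509, 2), Pow(3, Rational(1, 2)))) ≈ -36333.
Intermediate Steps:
F = Add(Rational(32, 3), Mul(Rational(-3, 2), Pow(3, Rational(1, 2)))) (F = Add(Mul(-9, Pow(Pow(Add(3, 9), Rational(1, 2)), -1)), Mul(Mul(-4, 8), Pow(Add(2, Mul(-1, 5)), -1))) = Add(Mul(-9, Pow(Pow(12, Rational(1, 2)), -1)), Mul(-32, Pow(Add(2, -5), -1))) = Add(Mul(-9, Pow(Mul(2, Pow(3, Rational(1, 2))), -1)), Mul(-32, Pow(-3, -1))) = Add(Mul(-9, Mul(Rational(1, 6), Pow(3, Rational(1, 2)))), Mul(-32, Rational(-1, 3))) = Add(Mul(Rational(-3, 2), Pow(3, Rational(1, 2))), Rational(32, 3)) = Add(Rational(32, 3), Mul(Rational(-3, 2), Pow(3, Rational(1, 2)))) ≈ 8.0686)
Mul(Mul(Add(-8, -49), 79), F) = Mul(Mul(Add(-8, -49), 79), Add(Rational(32, 3), Mul(Rational(-3, 2), Pow(3, Rational(1, 2))))) = Mul(Mul(-57, 79), Add(Rational(32, 3), Mul(Rational(-3, 2), Pow(3, Rational(1, 2))))) = Mul(-4503, Add(Rational(32, 3), Mul(Rational(-3, 2), Pow(3, Rational(1, 2))))) = Add(-48032, Mul(Rational(13509, 2), Pow(3, Rational(1, 2))))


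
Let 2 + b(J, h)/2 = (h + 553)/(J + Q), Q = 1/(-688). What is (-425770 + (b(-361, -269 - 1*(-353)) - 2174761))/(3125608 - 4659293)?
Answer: 645893153927/380919809765 ≈ 1.6956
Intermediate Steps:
Q = -1/688 ≈ -0.0014535
b(J, h) = -4 + 2*(553 + h)/(-1/688 + J) (b(J, h) = -4 + 2*((h + 553)/(J - 1/688)) = -4 + 2*((553 + h)/(-1/688 + J)) = -4 + 2*(553 + h)/(-1/688 + J))
(-425770 + (b(-361, -269 - 1*(-353)) - 2174761))/(3125608 - 4659293) = (-425770 + (4*(190233 - 688*(-361) + 344*(-269 - 1*(-353)))/(-1 + 688*(-361)) - 2174761))/(3125608 - 4659293) = (-425770 + (4*(190233 + 248368 + 344*(-269 + 353))/(-1 - 248368) - 2174761))/(-1533685) = (-425770 + (4*(190233 + 248368 + 344*84)/(-248369) - 2174761))*(-1/1533685) = (-425770 + (4*(-1/248369)*(190233 + 248368 + 28896) - 2174761))*(-1/1533685) = (-425770 + (4*(-1/248369)*467497 - 2174761))*(-1/1533685) = (-425770 + (-1869988/248369 - 2174761))*(-1/1533685) = (-425770 - 540145084797/248369)*(-1/1533685) = -645893153927/248369*(-1/1533685) = 645893153927/380919809765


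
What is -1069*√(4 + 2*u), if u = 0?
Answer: -2138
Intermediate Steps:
-1069*√(4 + 2*u) = -1069*√(4 + 2*0) = -1069*√(4 + 0) = -1069*√4 = -1069*2 = -2138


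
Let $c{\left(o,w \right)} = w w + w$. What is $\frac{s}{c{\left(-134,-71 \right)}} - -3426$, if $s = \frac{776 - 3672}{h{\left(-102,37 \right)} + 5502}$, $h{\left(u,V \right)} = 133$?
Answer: $\frac{47974190902}{14002975} \approx 3426.0$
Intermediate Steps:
$c{\left(o,w \right)} = w + w^{2}$ ($c{\left(o,w \right)} = w^{2} + w = w + w^{2}$)
$s = - \frac{2896}{5635}$ ($s = \frac{776 - 3672}{133 + 5502} = - \frac{2896}{5635} \approx -0.51393$)
$\frac{s}{c{\left(-134,-71 \right)}} - -3426 = - \frac{2896}{5635 \left(- 71 \left(1 - 71\right)\right)} - -3426 = - \frac{2896}{5635 \left(\left(-71\right) \left(-70\right)\right)} + 3426 = - \frac{2896}{5635 \cdot 4970} + 3426 = \left(- \frac{2896}{5635}\right) \frac{1}{4970} + 3426 = - \frac{1448}{14002975} + 3426 = \frac{47974190902}{14002975}$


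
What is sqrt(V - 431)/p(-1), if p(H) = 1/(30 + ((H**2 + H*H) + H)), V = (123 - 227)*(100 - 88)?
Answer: 31*I*sqrt(1679) ≈ 1270.2*I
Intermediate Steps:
V = -1248 (V = -104*12 = -1248)
p(H) = 1/(30 + H + 2*H**2) (p(H) = 1/(30 + ((H**2 + H**2) + H)) = 1/(30 + (2*H**2 + H)) = 1/(30 + (H + 2*H**2)) = 1/(30 + H + 2*H**2))
sqrt(V - 431)/p(-1) = sqrt(-1248 - 431)/(1/(30 - 1 + 2*(-1)**2)) = sqrt(-1679)/(1/(30 - 1 + 2*1)) = (I*sqrt(1679))/(1/(30 - 1 + 2)) = (I*sqrt(1679))/(1/31) = (I*sqrt(1679))*31 = 31*I*sqrt(1679)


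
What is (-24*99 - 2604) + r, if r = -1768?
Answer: -6748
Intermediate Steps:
(-24*99 - 2604) + r = (-24*99 - 2604) - 1768 = (-2376 - 2604) - 1768 = -4980 - 1768 = -6748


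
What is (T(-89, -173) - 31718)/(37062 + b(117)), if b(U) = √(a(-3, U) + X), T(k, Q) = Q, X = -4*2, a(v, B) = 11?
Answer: -393981414/457863947 + 31891*√3/1373591841 ≈ -0.86044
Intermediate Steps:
X = -8
b(U) = √3 (b(U) = √(11 - 8) = √3)
(T(-89, -173) - 31718)/(37062 + b(117)) = (-173 - 31718)/(37062 + √3) = -31891/(37062 + √3)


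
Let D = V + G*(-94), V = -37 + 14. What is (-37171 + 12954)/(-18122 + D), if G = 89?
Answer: 24217/26511 ≈ 0.91347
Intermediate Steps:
V = -23
D = -8389 (D = -23 + 89*(-94) = -23 - 8366 = -8389)
(-37171 + 12954)/(-18122 + D) = (-37171 + 12954)/(-18122 - 8389) = -24217/(-26511) = -24217*(-1/26511) = 24217/26511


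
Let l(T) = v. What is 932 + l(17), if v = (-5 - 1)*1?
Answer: 926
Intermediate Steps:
v = -6 (v = -6*1 = -6)
l(T) = -6
932 + l(17) = 932 - 6 = 926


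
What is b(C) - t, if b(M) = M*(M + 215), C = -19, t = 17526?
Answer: -21250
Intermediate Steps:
b(M) = M*(215 + M)
b(C) - t = -19*(215 - 19) - 1*17526 = -19*196 - 17526 = -3724 - 17526 = -21250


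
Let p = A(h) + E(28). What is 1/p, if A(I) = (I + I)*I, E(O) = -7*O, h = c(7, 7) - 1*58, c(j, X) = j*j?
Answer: -1/34 ≈ -0.029412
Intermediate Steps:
c(j, X) = j²
h = -9 (h = 7² - 1*58 = 49 - 58 = -9)
A(I) = 2*I² (A(I) = (2*I)*I = 2*I²)
p = -34 (p = 2*(-9)² - 7*28 = 2*81 - 196 = 162 - 196 = -34)
1/p = 1/(-34) = -1/34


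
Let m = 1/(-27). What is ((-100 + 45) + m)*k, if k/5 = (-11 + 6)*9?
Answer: 37150/3 ≈ 12383.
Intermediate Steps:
m = -1/27 ≈ -0.037037
k = -225 (k = 5*((-11 + 6)*9) = 5*(-5*9) = 5*(-45) = -225)
((-100 + 45) + m)*k = ((-100 + 45) - 1/27)*(-225) = (-55 - 1/27)*(-225) = -1486/27*(-225) = 37150/3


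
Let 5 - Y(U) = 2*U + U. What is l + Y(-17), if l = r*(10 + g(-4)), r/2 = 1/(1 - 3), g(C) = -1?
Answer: 47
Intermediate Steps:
Y(U) = 5 - 3*U (Y(U) = 5 - (2*U + U) = 5 - 3*U)
r = -1 (r = 2/(1 - 3) = 2/(-2) = 2*(-½) = -1)
l = -9 (l = -(10 - 1) = -1*9 = -9)
l + Y(-17) = -9 + (5 - 3*(-17)) = -9 + (5 + 51) = -9 + 56 = 47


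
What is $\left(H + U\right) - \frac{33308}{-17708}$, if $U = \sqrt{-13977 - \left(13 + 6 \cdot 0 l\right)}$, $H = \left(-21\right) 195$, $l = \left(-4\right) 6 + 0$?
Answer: $- \frac{18120238}{4427} + i \sqrt{13990} \approx -4093.1 + 118.28 i$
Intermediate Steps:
$l = -24$ ($l = -24 + 0 = -24$)
$H = -4095$
$U = i \sqrt{13990}$ ($U = \sqrt{-13977 - \left(13 + 6 \cdot 0 \left(-24\right)\right)} = \sqrt{-13977 - 13} = \sqrt{-13990} = i \sqrt{13990} \approx 118.28 i$)
$\left(H + U\right) - \frac{33308}{-17708} = \left(-4095 + i \sqrt{13990}\right) - \frac{33308}{-17708} = \left(-4095 + i \sqrt{13990}\right) - - \frac{8327}{4427} = \left(-4095 + i \sqrt{13990}\right) + \frac{8327}{4427} = - \frac{18120238}{4427} + i \sqrt{13990}$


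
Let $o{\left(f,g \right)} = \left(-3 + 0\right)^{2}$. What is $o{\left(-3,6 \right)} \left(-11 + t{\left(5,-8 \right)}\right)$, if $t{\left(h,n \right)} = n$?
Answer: $-171$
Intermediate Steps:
$o{\left(f,g \right)} = 9$ ($o{\left(f,g \right)} = \left(-3\right)^{2} = 9$)
$o{\left(-3,6 \right)} \left(-11 + t{\left(5,-8 \right)}\right) = 9 \left(-11 - 8\right) = 9 \left(-19\right) = -171$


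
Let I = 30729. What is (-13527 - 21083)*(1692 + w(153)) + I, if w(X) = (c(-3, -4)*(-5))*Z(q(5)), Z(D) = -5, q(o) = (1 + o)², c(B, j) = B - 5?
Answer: -51607391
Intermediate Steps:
c(B, j) = -5 + B
w(X) = -200 (w(X) = ((-5 - 3)*(-5))*(-5) = -8*(-5)*(-5) = 40*(-5) = -200)
(-13527 - 21083)*(1692 + w(153)) + I = (-13527 - 21083)*(1692 - 200) + 30729 = -34610*1492 + 30729 = -51638120 + 30729 = -51607391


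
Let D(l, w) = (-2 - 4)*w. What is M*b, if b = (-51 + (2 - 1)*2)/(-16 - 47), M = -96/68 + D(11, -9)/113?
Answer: -4186/5763 ≈ -0.72636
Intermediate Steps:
D(l, w) = -6*w
M = -1794/1921 (M = -96/68 - 6*(-9)/113 = -96*1/68 + 54*(1/113) = -24/17 + 54/113 = -1794/1921 ≈ -0.93389)
b = 7/9 (b = (-51 + 1*2)/(-63) = (-51 + 2)*(-1/63) = -49*(-1/63) = 7/9 ≈ 0.77778)
M*b = -1794/1921*7/9 = -4186/5763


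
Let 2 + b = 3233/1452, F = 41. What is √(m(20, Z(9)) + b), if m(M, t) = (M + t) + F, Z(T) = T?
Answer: 7*√6243/66 ≈ 8.3801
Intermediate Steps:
b = 329/1452 (b = -2 + 3233/1452 = 329/1452 ≈ 0.22658)
m(M, t) = 41 + M + t (m(M, t) = (M + t) + 41 = 41 + M + t)
√(m(20, Z(9)) + b) = √((41 + 20 + 9) + 329/1452) = √(70 + 329/1452) = √(101969/1452) = 7*√6243/66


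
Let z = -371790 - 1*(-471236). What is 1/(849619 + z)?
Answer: 1/949065 ≈ 1.0537e-6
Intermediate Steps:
z = 99446 (z = -371790 + 471236 = 99446)
1/(849619 + z) = 1/(849619 + 99446) = 1/949065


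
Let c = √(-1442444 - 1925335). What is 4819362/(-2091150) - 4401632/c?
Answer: -803227/348525 + 4401632*I*√3367779/3367779 ≈ -2.3046 + 2398.5*I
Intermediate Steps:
c = I*√3367779 (c = √(-3367779) = I*√3367779 ≈ 1835.2*I)
4819362/(-2091150) - 4401632/c = 4819362/(-2091150) - 4401632*(-I*√3367779/3367779) = 4819362*(-1/2091150) - (-4401632)*I*√3367779/3367779 = -803227/348525 + 4401632*I*√3367779/3367779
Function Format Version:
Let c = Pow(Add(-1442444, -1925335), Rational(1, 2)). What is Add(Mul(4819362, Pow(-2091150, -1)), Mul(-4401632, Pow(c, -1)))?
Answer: Add(Rational(-803227, 348525), Mul(Rational(4401632, 3367779), I, Pow(3367779, Rational(1, 2)))) ≈ Add(-2.3046, Mul(2398.5, I))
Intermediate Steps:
c = Mul(I, Pow(3367779, Rational(1, 2))) (c = Pow(-3367779, Rational(1, 2)) = Mul(I, Pow(3367779, Rational(1, 2))) ≈ Mul(1835.2, I))
Add(Mul(4819362, Pow(-2091150, -1)), Mul(-4401632, Pow(c, -1))) = Add(Mul(4819362, Pow(-2091150, -1)), Mul(-4401632, Pow(Mul(I, Pow(3367779, Rational(1, 2))), -1))) = Add(Mul(4819362, Rational(-1, 2091150)), Mul(-4401632, Mul(Rational(-1, 3367779), I, Pow(3367779, Rational(1, 2))))) = Add(Rational(-803227, 348525), Mul(Rational(4401632, 3367779), I, Pow(3367779, Rational(1, 2))))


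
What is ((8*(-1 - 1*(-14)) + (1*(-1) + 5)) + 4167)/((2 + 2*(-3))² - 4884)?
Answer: -4275/4868 ≈ -0.87818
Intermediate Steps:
((8*(-1 - 1*(-14)) + (1*(-1) + 5)) + 4167)/((2 + 2*(-3))² - 4884) = ((8*(-1 + 14) + (-1 + 5)) + 4167)/((2 - 6)² - 4884) = ((8*13 + 4) + 4167)/((-4)² - 4884) = ((104 + 4) + 4167)/(16 - 4884) = (108 + 4167)/(-4868) = 4275*(-1/4868) = -4275/4868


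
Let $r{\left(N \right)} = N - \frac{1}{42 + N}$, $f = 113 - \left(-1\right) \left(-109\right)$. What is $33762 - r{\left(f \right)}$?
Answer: $\frac{1552869}{46} \approx 33758.0$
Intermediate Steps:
$f = 4$ ($f = 113 - 109 = 4$)
$33762 - r{\left(f \right)} = 33762 - \frac{-1 + 4^{2} + 42 \cdot 4}{42 + 4} = 33762 - \frac{-1 + 16 + 168}{46} = 33762 - \frac{1}{46} \cdot 183 = 33762 - \frac{183}{46} = \frac{1552869}{46}$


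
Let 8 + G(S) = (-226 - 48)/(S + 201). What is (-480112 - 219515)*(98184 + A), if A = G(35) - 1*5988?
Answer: -7610575388469/118 ≈ -6.4496e+10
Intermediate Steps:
G(S) = -8 - 274/(201 + S) (G(S) = -8 + (-226 - 48)/(S + 201) = -8 - 274/(201 + S))
A = -707665/118 (A = 2*(-941 - 4*35)/(201 + 35) - 1*5988 = 2*(-941 - 140)/236 - 5988 = 2*(1/236)*(-1081) - 5988 = -1081/118 - 5988 = -707665/118 ≈ -5997.2)
(-480112 - 219515)*(98184 + A) = (-480112 - 219515)*(98184 - 707665/118) = -699627*10878047/118 = -7610575388469/118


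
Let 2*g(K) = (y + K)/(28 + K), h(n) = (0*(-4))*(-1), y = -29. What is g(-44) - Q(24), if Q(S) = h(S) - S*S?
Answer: 18505/32 ≈ 578.28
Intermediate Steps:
h(n) = 0 (h(n) = 0*(-1) = 0)
Q(S) = -S² (Q(S) = 0 - S*S = 0 - S² = -S²)
g(K) = (-29 + K)/(2*(28 + K)) (g(K) = ((-29 + K)/(28 + K))/2 = (-29 + K)/(2*(28 + K)))
g(-44) - Q(24) = (-29 - 44)/(2*(28 - 44)) - (-1)*24² = (½)*(-73)/(-16) - (-1)*576 = (½)*(-1/16)*(-73) - 1*(-576) = 73/32 + 576 = 18505/32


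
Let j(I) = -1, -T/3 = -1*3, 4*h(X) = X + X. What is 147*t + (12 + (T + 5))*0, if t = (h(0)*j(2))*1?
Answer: 0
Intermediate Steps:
h(X) = X/2 (h(X) = (X + X)/4 = (2*X)/4 = X/2)
T = 9 (T = -(-3)*3 = -3*(-3) = 9)
t = 0 (t = (((½)*0)*(-1))*1 = (0*(-1))*1 = 0*1 = 0)
147*t + (12 + (T + 5))*0 = 147*0 + (12 + (9 + 5))*0 = 0 + (12 + 14)*0 = 0 + 26*0 = 0 + 0 = 0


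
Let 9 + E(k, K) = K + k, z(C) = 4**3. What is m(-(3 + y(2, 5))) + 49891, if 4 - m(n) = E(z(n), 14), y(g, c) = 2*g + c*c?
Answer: 49826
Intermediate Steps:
z(C) = 64
E(k, K) = -9 + K + k (E(k, K) = -9 + (K + k) = -9 + K + k)
y(g, c) = c**2 + 2*g (y(g, c) = 2*g + c**2 = c**2 + 2*g)
m(n) = -65 (m(n) = 4 - (-9 + 14 + 64) = 4 - 1*69 = 4 - 69 = -65)
m(-(3 + y(2, 5))) + 49891 = -65 + 49891 = 49826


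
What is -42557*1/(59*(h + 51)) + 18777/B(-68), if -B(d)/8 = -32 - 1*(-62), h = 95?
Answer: -28659793/344560 ≈ -83.178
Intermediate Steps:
B(d) = -240 (B(d) = -8*(-32 - 1*(-62)) = -8*(-32 + 62) = -8*30 = -240)
-42557*1/(59*(h + 51)) + 18777/B(-68) = -42557*1/(59*(95 + 51)) + 18777/(-240) = -42557/(146*59) + 18777*(-1/240) = -42557/8614 - 6259/80 = -28659793/344560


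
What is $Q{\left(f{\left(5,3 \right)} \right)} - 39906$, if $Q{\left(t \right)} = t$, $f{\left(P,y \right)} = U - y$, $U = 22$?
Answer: $-39887$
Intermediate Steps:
$f{\left(P,y \right)} = 22 - y$
$Q{\left(f{\left(5,3 \right)} \right)} - 39906 = \left(22 - 3\right) - 39906 = 19 - 39906 = -39887$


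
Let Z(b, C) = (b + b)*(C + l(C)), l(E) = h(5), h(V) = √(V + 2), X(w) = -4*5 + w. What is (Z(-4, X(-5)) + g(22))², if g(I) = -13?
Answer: 35417 - 2992*√7 ≈ 27501.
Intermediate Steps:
X(w) = -20 + w
h(V) = √(2 + V)
l(E) = √7 (l(E) = √(2 + 5) = √7)
Z(b, C) = 2*b*(C + √7) (Z(b, C) = (b + b)*(C + √7) = (2*b)*(C + √7) = 2*b*(C + √7))
(Z(-4, X(-5)) + g(22))² = (2*(-4)*((-20 - 5) + √7) - 13)² = (2*(-4)*(-25 + √7) - 13)² = ((200 - 8*√7) - 13)² = (187 - 8*√7)²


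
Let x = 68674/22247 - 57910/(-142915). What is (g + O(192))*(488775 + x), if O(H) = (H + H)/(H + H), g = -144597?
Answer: -44941506913420456716/635886001 ≈ -7.0675e+10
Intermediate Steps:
x = 2220573696/635886001 (x = 68674*(1/22247) - 57910*(-1/142915) = 68674/22247 + 11582/28583 = 2220573696/635886001 ≈ 3.4921)
O(H) = 1 (O(H) = (2*H)/((2*H)) = (2*H)*(1/(2*H)) = 1)
(g + O(192))*(488775 + x) = (-144597 + 1)*(488775 + 2220573696/635886001) = -144596*310807400712471/635886001 = -44941506913420456716/635886001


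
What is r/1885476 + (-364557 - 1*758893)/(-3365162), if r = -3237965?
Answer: -4389019381565/3172466093556 ≈ -1.3835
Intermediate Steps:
r/1885476 + (-364557 - 1*758893)/(-3365162) = -3237965/1885476 + (-364557 - 1*758893)/(-3365162) = -3237965*1/1885476 + (-364557 - 758893)*(-1/3365162) = -3237965/1885476 - 1123450*(-1/3365162) = -3237965/1885476 + 561725/1682581 = -4389019381565/3172466093556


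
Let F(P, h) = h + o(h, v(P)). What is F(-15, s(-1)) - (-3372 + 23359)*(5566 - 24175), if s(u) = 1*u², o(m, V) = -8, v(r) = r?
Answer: 371938076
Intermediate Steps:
s(u) = u²
F(P, h) = -8 + h (F(P, h) = h - 8 = -8 + h)
F(-15, s(-1)) - (-3372 + 23359)*(5566 - 24175) = (-8 + (-1)²) - (-3372 + 23359)*(5566 - 24175) = (-8 + 1) - 19987*(-18609) = -7 - 1*(-371938083) = -7 + 371938083 = 371938076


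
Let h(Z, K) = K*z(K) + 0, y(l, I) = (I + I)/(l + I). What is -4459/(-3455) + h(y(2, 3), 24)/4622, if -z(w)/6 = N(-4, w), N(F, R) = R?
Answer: 4334509/7984505 ≈ 0.54286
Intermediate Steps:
z(w) = -6*w
y(l, I) = 2*I/(I + l) (y(l, I) = (2*I)/(I + l) = 2*I/(I + l))
h(Z, K) = -6*K² (h(Z, K) = K*(-6*K) + 0 = -6*K² + 0 = -6*K²)
-4459/(-3455) + h(y(2, 3), 24)/4622 = -4459/(-3455) - 6*24²/4622 = -4459*(-1/3455) - 6*576*(1/4622) = 4459/3455 - 3456*1/4622 = 4459/3455 - 1728/2311 = 4334509/7984505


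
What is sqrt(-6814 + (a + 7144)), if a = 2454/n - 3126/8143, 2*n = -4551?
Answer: 2*sqrt(12533293489650835)/12352931 ≈ 18.126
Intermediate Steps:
n = -4551/2 (n = (1/2)*(-4551) = -4551/2 ≈ -2275.5)
a = -18064090/12352931 (a = 2454/(-4551/2) - 3126/8143 = 2454*(-2/4551) - 3126*1/8143 = -1636/1517 - 3126/8143 = -18064090/12352931 ≈ -1.4623)
sqrt(-6814 + (a + 7144)) = sqrt(-6814 + (-18064090/12352931 + 7144)) = sqrt(-6814 + 88231274974/12352931) = sqrt(4058403140/12352931) = 2*sqrt(12533293489650835)/12352931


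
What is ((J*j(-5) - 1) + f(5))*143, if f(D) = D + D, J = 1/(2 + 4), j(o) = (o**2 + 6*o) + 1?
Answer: 3575/3 ≈ 1191.7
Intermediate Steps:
j(o) = 1 + o**2 + 6*o
J = 1/6 ≈ 0.16667
f(D) = 2*D
((J*j(-5) - 1) + f(5))*143 = (((1 + (-5)**2 + 6*(-5))/6 - 1) + 2*5)*143 = (((1 + 25 - 30)/6 - 1) + 10)*143 = (((1/6)*(-4) - 1) + 10)*143 = ((-2/3 - 1) + 10)*143 = (-5/3 + 10)*143 = (25/3)*143 = 3575/3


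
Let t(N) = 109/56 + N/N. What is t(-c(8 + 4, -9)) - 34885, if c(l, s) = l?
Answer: -1953395/56 ≈ -34882.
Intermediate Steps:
t(N) = 165/56 (t(N) = 109*(1/56) + 1 = 109/56 + 1 = 165/56)
t(-c(8 + 4, -9)) - 34885 = 165/56 - 34885 = -1953395/56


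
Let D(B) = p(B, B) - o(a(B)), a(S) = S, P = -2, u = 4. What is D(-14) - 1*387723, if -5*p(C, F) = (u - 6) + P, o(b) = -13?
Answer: -1938546/5 ≈ -3.8771e+5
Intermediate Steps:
p(C, F) = 4/5 (p(C, F) = -((4 - 6) - 2)/5 = -(-2 - 2)/5 = -1/5*(-4) = 4/5)
D(B) = 69/5 (D(B) = 4/5 - 1*(-13) = 4/5 + 13 = 69/5)
D(-14) - 1*387723 = 69/5 - 1*387723 = 69/5 - 387723 = -1938546/5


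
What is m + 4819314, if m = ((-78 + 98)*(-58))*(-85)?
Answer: 4917914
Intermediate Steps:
m = 98600 (m = (20*(-58))*(-85) = -1160*(-85) = 98600)
m + 4819314 = 98600 + 4819314 = 4917914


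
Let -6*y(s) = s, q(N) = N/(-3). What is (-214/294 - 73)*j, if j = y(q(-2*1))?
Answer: 10838/1323 ≈ 8.1920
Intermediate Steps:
q(N) = -N/3 (q(N) = N*(-⅓) = -N/3)
y(s) = -s/6
j = -⅑ (j = -(-1)*(-2*1)/18 = -(-1)*(-2)/18 = -⅙*⅔ = -⅑ ≈ -0.11111)
(-214/294 - 73)*j = (-214/294 - 73)*(-⅑) = (-214*1/294 - 73)*(-⅑) = (-107/147 - 73)*(-⅑) = -10838/147*(-⅑) = 10838/1323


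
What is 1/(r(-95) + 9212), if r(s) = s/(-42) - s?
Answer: 42/390989 ≈ 0.00010742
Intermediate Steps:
r(s) = -43*s/42 (r(s) = s*(-1/42) - s = -s/42 - s = -43*s/42)
1/(r(-95) + 9212) = 1/(-43/42*(-95) + 9212) = 1/(4085/42 + 9212) = 1/(390989/42) = 42/390989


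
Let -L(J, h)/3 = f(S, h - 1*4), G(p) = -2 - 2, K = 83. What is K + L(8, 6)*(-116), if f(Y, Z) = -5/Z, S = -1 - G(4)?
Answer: -787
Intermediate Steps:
G(p) = -4
S = 3 (S = -1 - 1*(-4) = -1 + 4 = 3)
L(J, h) = 15/(-4 + h) (L(J, h) = -(-15)/(h - 1*4) = -(-15)/(h - 4) = -(-15)/(-4 + h) = 15/(-4 + h))
K + L(8, 6)*(-116) = 83 + (15/(-4 + 6))*(-116) = 83 + (15/2)*(-116) = 83 - 870 = -787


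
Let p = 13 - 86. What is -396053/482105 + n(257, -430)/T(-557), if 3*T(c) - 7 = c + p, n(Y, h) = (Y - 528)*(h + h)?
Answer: -337324914919/300351415 ≈ -1123.1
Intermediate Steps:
n(Y, h) = 2*h*(-528 + Y) (n(Y, h) = (-528 + Y)*(2*h) = 2*h*(-528 + Y))
p = -73
T(c) = -22 + c/3 (T(c) = 7/3 + (c - 73)/3 = 7/3 + (-73 + c)/3 = 7/3 + (-73/3 + c/3) = -22 + c/3)
-396053/482105 + n(257, -430)/T(-557) = -396053/482105 + (2*(-430)*(-528 + 257))/(-22 + (1/3)*(-557)) = -396053*1/482105 + (2*(-430)*(-271))/(-22 - 557/3) = -396053/482105 + 233060/(-623/3) = -396053/482105 + 233060*(-3/623) = -396053/482105 - 699180/623 = -337324914919/300351415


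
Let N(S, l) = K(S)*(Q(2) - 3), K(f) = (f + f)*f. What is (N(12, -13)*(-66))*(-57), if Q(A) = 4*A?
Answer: 5417280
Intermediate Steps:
K(f) = 2*f² (K(f) = (2*f)*f = 2*f²)
N(S, l) = 10*S² (N(S, l) = (2*S²)*(4*2 - 3) = (2*S²)*(8 - 3) = (2*S²)*5 = 10*S²)
(N(12, -13)*(-66))*(-57) = ((10*12²)*(-66))*(-57) = ((10*144)*(-66))*(-57) = (1440*(-66))*(-57) = -95040*(-57) = 5417280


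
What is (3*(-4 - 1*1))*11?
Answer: -165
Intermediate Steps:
(3*(-4 - 1*1))*11 = (3*(-4 - 1))*11 = (3*(-5))*11 = -15*11 = -165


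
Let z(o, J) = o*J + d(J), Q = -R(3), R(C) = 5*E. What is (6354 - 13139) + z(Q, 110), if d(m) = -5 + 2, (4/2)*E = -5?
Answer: -5413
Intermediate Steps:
E = -5/2 (E = (½)*(-5) = -5/2 ≈ -2.5000)
R(C) = -25/2 (R(C) = 5*(-5/2) = -25/2)
d(m) = -3
Q = 25/2 (Q = -1*(-25/2) = 25/2 ≈ 12.500)
z(o, J) = -3 + J*o (z(o, J) = o*J - 3 = J*o - 3 = -3 + J*o)
(6354 - 13139) + z(Q, 110) = (6354 - 13139) + (-3 + 110*(25/2)) = -6785 + (-3 + 1375) = -6785 + 1372 = -5413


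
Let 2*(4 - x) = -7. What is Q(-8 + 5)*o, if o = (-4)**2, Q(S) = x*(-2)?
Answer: -240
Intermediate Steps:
x = 15/2 (x = 4 - 1/2*(-7) = 4 + 7/2 = 15/2 ≈ 7.5000)
Q(S) = -15 (Q(S) = (15/2)*(-2) = -15)
o = 16
Q(-8 + 5)*o = -15*16 = -240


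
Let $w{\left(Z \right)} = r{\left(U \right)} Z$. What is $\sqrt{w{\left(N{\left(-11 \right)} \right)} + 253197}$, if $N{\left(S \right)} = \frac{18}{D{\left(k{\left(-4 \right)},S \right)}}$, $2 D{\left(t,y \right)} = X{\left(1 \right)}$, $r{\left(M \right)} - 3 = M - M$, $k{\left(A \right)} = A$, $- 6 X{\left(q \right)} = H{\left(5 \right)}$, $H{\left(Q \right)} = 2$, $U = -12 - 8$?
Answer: $3 \sqrt{28097} \approx 502.86$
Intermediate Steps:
$U = -20$
$X{\left(q \right)} = - \frac{1}{3}$ ($X{\left(q \right)} = \left(- \frac{1}{6}\right) 2 = - \frac{1}{3}$)
$r{\left(M \right)} = 3$ ($r{\left(M \right)} = 3 + \left(M - M\right) = 3 + 0 = 3$)
$D{\left(t,y \right)} = - \frac{1}{6}$ ($D{\left(t,y \right)} = \frac{1}{2} \left(- \frac{1}{3}\right) = - \frac{1}{6}$)
$N{\left(S \right)} = -108$ ($N{\left(S \right)} = \frac{18}{- \frac{1}{6}} = 18 \left(-6\right) = -108$)
$w{\left(Z \right)} = 3 Z$
$\sqrt{w{\left(N{\left(-11 \right)} \right)} + 253197} = \sqrt{3 \left(-108\right) + 253197} = \sqrt{-324 + 253197} = \sqrt{252873} = 3 \sqrt{28097}$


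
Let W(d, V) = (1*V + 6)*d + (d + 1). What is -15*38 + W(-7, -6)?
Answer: -576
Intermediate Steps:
W(d, V) = 1 + d + d*(6 + V) (W(d, V) = (V + 6)*d + (1 + d) = (6 + V)*d + (1 + d) = d*(6 + V) + (1 + d) = 1 + d + d*(6 + V))
-15*38 + W(-7, -6) = -15*38 + (1 + 7*(-7) - 6*(-7)) = -570 + (1 - 49 + 42) = -570 - 6 = -576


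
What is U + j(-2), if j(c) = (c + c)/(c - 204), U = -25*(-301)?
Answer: 775077/103 ≈ 7525.0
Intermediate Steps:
U = 7525
j(c) = 2*c/(-204 + c) (j(c) = (2*c)/(-204 + c) = 2*c/(-204 + c))
U + j(-2) = 7525 + 2*(-2)/(-204 - 2) = 7525 + 2*(-2)/(-206) = 7525 + 2*(-2)*(-1/206) = 7525 + 2/103 = 775077/103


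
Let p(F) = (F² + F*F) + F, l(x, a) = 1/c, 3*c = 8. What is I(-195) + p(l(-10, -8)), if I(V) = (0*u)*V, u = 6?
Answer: 21/32 ≈ 0.65625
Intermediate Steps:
c = 8/3 (c = (⅓)*8 = 8/3 ≈ 2.6667)
l(x, a) = 3/8 (l(x, a) = 1/(8/3) = 3/8)
p(F) = F + 2*F² (p(F) = (F² + F²) + F = 2*F² + F = F + 2*F²)
I(V) = 0 (I(V) = (0*6)*V = 0*V = 0)
I(-195) + p(l(-10, -8)) = 0 + 3*(1 + 2*(3/8))/8 = 0 + 3*(1 + ¾)/8 = 0 + (3/8)*(7/4) = 0 + 21/32 = 21/32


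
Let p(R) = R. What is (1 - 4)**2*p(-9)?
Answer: -81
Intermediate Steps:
(1 - 4)**2*p(-9) = (1 - 4)**2*(-9) = (-3)**2*(-9) = 9*(-9) = -81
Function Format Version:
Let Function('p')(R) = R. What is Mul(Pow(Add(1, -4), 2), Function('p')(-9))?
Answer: -81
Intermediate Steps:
Mul(Pow(Add(1, -4), 2), Function('p')(-9)) = Mul(Pow(Add(1, -4), 2), -9) = Mul(Pow(-3, 2), -9) = Mul(9, -9) = -81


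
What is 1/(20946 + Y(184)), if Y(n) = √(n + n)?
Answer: 10473/219367274 - √23/109683637 ≈ 4.7698e-5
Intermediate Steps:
Y(n) = √2*√n (Y(n) = √(2*n) = √2*√n)
1/(20946 + Y(184)) = 1/(20946 + √2*√184) = 1/(20946 + √2*(2*√46)) = 1/(20946 + 4*√23)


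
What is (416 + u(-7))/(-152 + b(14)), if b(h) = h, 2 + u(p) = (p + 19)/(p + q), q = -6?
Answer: -895/299 ≈ -2.9933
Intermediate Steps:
u(p) = -2 + (19 + p)/(-6 + p) (u(p) = -2 + (p + 19)/(p - 6) = -2 + (19 + p)/(-6 + p))
(416 + u(-7))/(-152 + b(14)) = (416 + (31 - 1*(-7))/(-6 - 7))/(-152 + 14) = (416 + (31 + 7)/(-13))/(-138) = (416 - 1/13*38)*(-1/138) = (416 - 38/13)*(-1/138) = (5370/13)*(-1/138) = -895/299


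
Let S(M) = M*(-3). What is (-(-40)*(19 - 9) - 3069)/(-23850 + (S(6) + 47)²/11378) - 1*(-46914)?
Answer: 12730822597408/271364459 ≈ 46914.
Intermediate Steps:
S(M) = -3*M
(-(-40)*(19 - 9) - 3069)/(-23850 + (S(6) + 47)²/11378) - 1*(-46914) = (-(-40)*(19 - 9) - 3069)/(-23850 + (-3*6 + 47)²/11378) - 1*(-46914) = (-(-40)*10 - 3069)/(-23850 + (-18 + 47)²*(1/11378)) + 46914 = (-2*(-200) - 3069)/(-23850 + 29²*(1/11378)) + 46914 = (400 - 3069)/(-23850 + 841*(1/11378)) + 46914 = -2669/(-23850 + 841/11378) + 46914 = -2669/(-271364459/11378) + 46914 = -2669*(-11378/271364459) + 46914 = 30367882/271364459 + 46914 = 12730822597408/271364459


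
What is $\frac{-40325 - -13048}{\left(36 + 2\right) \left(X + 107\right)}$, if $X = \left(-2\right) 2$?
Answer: $- \frac{27277}{3914} \approx -6.9691$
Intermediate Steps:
$X = -4$
$\frac{-40325 - -13048}{\left(36 + 2\right) \left(X + 107\right)} = \frac{-40325 - -13048}{\left(36 + 2\right) \left(-4 + 107\right)} = \frac{-40325 + 13048}{38 \cdot 103} = - \frac{27277}{3914}$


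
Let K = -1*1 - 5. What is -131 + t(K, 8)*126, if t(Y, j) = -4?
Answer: -635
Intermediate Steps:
K = -6 (K = -1 - 5 = -6)
-131 + t(K, 8)*126 = -131 - 4*126 = -131 - 504 = -635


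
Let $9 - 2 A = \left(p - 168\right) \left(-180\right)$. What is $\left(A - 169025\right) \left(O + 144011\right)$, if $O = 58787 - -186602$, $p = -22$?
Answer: $-72475322700$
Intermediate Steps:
$O = 245389$ ($O = 58787 + 186602 = 245389$)
$A = - \frac{34191}{2}$ ($A = \frac{9}{2} - \frac{\left(-22 - 168\right) \left(-180\right)}{2} = \frac{9}{2} - \frac{\left(-190\right) \left(-180\right)}{2} = \frac{9}{2} - 17100 = - \frac{34191}{2} \approx -17096.0$)
$\left(A - 169025\right) \left(O + 144011\right) = \left(- \frac{34191}{2} - 169025\right) \left(245389 + 144011\right) = \left(- \frac{372241}{2}\right) 389400 = -72475322700$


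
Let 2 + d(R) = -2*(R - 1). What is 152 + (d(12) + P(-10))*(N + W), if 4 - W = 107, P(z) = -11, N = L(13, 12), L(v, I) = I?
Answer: 3337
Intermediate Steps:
N = 12
d(R) = -2*R (d(R) = -2 - 2*(R - 1) = -2 - 2*(-1 + R) = -2 + (2 - 2*R) = -2*R)
W = -103 (W = 4 - 1*107 = 4 - 107 = -103)
152 + (d(12) + P(-10))*(N + W) = 152 + (-2*12 - 11)*(12 - 103) = 152 + (-24 - 11)*(-91) = 152 - 35*(-91) = 152 + 3185 = 3337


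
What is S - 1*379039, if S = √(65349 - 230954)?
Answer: -379039 + I*√165605 ≈ -3.7904e+5 + 406.95*I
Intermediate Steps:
S = I*√165605 (S = √(-165605) = I*√165605 ≈ 406.95*I)
S - 1*379039 = I*√165605 - 1*379039 = I*√165605 - 379039 = -379039 + I*√165605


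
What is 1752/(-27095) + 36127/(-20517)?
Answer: -144972407/79415445 ≈ -1.8255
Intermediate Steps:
1752/(-27095) + 36127/(-20517) = 1752*(-1/27095) + 36127*(-1/20517) = -1752/27095 - 5161/2931 = -144972407/79415445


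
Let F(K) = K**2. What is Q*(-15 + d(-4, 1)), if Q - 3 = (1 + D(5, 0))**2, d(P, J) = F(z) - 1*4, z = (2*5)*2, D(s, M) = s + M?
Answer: 14859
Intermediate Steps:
D(s, M) = M + s
z = 20 (z = 10*2 = 20)
d(P, J) = 396 (d(P, J) = 20**2 - 1*4 = 400 - 4 = 396)
Q = 39 (Q = 3 + (1 + (0 + 5))**2 = 3 + (1 + 5)**2 = 3 + 6**2 = 3 + 36 = 39)
Q*(-15 + d(-4, 1)) = 39*(-15 + 396) = 39*381 = 14859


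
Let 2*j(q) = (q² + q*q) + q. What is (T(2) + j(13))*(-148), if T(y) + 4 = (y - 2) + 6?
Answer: -26270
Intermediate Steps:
T(y) = y (T(y) = -4 + ((y - 2) + 6) = -4 + ((-2 + y) + 6) = -4 + (4 + y) = y)
j(q) = q² + q/2 (j(q) = ((q² + q*q) + q)/2 = ((q² + q²) + q)/2 = (2*q² + q)/2 = (q + 2*q²)/2 = q² + q/2)
(T(2) + j(13))*(-148) = (2 + 13*(½ + 13))*(-148) = (2 + 13*(27/2))*(-148) = (2 + 351/2)*(-148) = (355/2)*(-148) = -26270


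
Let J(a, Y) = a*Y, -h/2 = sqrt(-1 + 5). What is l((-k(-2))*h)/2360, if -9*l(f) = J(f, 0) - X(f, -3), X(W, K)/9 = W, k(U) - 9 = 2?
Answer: 11/590 ≈ 0.018644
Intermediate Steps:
k(U) = 11 (k(U) = 9 + 2 = 11)
h = -4 (h = -2*sqrt(-1 + 5) = -2*sqrt(4) = -2*2 = -4)
J(a, Y) = Y*a
X(W, K) = 9*W
l(f) = f (l(f) = -(0*f - 9*f)/9 = -(0 - 9*f)/9 = -(-1)*f = f)
l((-k(-2))*h)/2360 = (-1*11*(-4))/2360 = -11*(-4)*(1/2360) = 44*(1/2360) = 11/590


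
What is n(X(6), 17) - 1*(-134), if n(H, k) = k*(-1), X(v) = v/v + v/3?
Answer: 117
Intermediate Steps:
X(v) = 1 + v/3 (X(v) = 1 + v*(1/3) = 1 + v/3)
n(H, k) = -k
n(X(6), 17) - 1*(-134) = -1*17 - 1*(-134) = -17 + 134 = 117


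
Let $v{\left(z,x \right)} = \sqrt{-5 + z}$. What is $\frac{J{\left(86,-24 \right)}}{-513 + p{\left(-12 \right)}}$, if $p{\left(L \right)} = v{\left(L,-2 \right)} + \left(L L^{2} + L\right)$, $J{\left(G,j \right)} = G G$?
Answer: $- \frac{8331594}{2538013} - \frac{3698 i \sqrt{17}}{2538013} \approx -3.2827 - 0.0060076 i$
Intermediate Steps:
$J{\left(G,j \right)} = G^{2}$
$p{\left(L \right)} = L + L^{3} + \sqrt{-5 + L}$ ($p{\left(L \right)} = \sqrt{-5 + L} + \left(L L^{2} + L\right) = \sqrt{-5 + L} + \left(L^{3} + L\right) = \sqrt{-5 + L} + \left(L + L^{3}\right) = L + L^{3} + \sqrt{-5 + L}$)
$\frac{J{\left(86,-24 \right)}}{-513 + p{\left(-12 \right)}} = \frac{86^{2}}{-513 + \left(-12 + \left(-12\right)^{3} + \sqrt{-5 - 12}\right)} = \frac{7396}{-513 - \left(1740 - i \sqrt{17}\right)} = \frac{7396}{-2253 + i \sqrt{17}}$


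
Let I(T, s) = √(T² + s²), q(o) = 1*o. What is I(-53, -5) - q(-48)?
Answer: 48 + √2834 ≈ 101.24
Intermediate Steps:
q(o) = o
I(-53, -5) - q(-48) = √((-53)² + (-5)²) - 1*(-48) = √(2809 + 25) + 48 = √2834 + 48 = 48 + √2834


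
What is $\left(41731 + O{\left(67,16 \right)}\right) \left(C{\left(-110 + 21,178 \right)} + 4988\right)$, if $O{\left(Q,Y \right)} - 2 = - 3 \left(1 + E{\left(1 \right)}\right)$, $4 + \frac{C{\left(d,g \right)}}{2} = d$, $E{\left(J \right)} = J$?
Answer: $200373054$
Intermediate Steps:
$C{\left(d,g \right)} = -8 + 2 d$
$O{\left(Q,Y \right)} = -4$ ($O{\left(Q,Y \right)} = 2 - 3 \left(1 + 1\right) = 2 - 6 = -4$)
$\left(41731 + O{\left(67,16 \right)}\right) \left(C{\left(-110 + 21,178 \right)} + 4988\right) = \left(41731 - 4\right) \left(\left(-8 + 2 \left(-110 + 21\right)\right) + 4988\right) = 41727 \left(\left(-8 + 2 \left(-89\right)\right) + 4988\right) = 41727 \left(\left(-8 - 178\right) + 4988\right) = 41727 \left(-186 + 4988\right) = 41727 \cdot 4802 = 200373054$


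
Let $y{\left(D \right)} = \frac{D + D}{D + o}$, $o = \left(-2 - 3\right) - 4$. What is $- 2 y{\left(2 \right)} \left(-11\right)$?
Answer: $- \frac{88}{7} \approx -12.571$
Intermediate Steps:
$o = -9$ ($o = -5 - 4 = -9$)
$y{\left(D \right)} = \frac{2 D}{-9 + D}$ ($y{\left(D \right)} = \frac{D + D}{D - 9} = \frac{2 D}{-9 + D}$)
$- 2 y{\left(2 \right)} \left(-11\right) = - 2 \cdot 2 \cdot 2 \frac{1}{-9 + 2} \left(-11\right) = - 2 \cdot 2 \cdot 2 \frac{1}{-7} \left(-11\right) = - 2 \cdot 2 \cdot 2 \left(- \frac{1}{7}\right) \left(-11\right) = \left(-2\right) \left(- \frac{4}{7}\right) \left(-11\right) = \frac{8}{7} \left(-11\right) = - \frac{88}{7}$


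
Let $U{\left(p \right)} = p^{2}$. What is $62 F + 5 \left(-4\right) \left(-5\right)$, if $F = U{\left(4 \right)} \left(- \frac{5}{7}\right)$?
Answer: $- \frac{4260}{7} \approx -608.57$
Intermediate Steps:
$F = - \frac{80}{7}$ ($F = 4^{2} \left(- \frac{5}{7}\right) = 16 \left(\left(-5\right) \frac{1}{7}\right) = 16 \left(- \frac{5}{7}\right) = - \frac{80}{7} \approx -11.429$)
$62 F + 5 \left(-4\right) \left(-5\right) = 62 \left(- \frac{80}{7}\right) + 5 \left(-4\right) \left(-5\right) = - \frac{4960}{7} - -100 = - \frac{4960}{7} + 100 = - \frac{4260}{7}$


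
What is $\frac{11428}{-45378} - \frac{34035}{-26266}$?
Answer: $\frac{622136191}{595949274} \approx 1.0439$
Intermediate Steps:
$\frac{11428}{-45378} - \frac{34035}{-26266} = 11428 \left(- \frac{1}{45378}\right) - - \frac{34035}{26266} = - \frac{5714}{22689} + \frac{34035}{26266} = \frac{622136191}{595949274}$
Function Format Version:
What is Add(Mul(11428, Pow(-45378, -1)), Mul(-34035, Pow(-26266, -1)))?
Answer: Rational(622136191, 595949274) ≈ 1.0439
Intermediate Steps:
Add(Mul(11428, Pow(-45378, -1)), Mul(-34035, Pow(-26266, -1))) = Add(Mul(11428, Rational(-1, 45378)), Mul(-34035, Rational(-1, 26266))) = Add(Rational(-5714, 22689), Rational(34035, 26266)) = Rational(622136191, 595949274)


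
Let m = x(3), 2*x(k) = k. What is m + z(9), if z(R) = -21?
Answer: -39/2 ≈ -19.500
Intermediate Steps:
x(k) = k/2
m = 3/2 (m = (½)*3 = 3/2 ≈ 1.5000)
m + z(9) = 3/2 - 21 = -39/2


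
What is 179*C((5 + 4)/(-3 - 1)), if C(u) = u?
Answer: -1611/4 ≈ -402.75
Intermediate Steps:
179*C((5 + 4)/(-3 - 1)) = 179*((5 + 4)/(-3 - 1)) = 179*(9/(-4)) = 179*(9*(-¼)) = 179*(-9/4) = -1611/4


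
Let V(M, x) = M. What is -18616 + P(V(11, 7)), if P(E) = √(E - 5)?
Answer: -18616 + √6 ≈ -18614.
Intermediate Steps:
P(E) = √(-5 + E)
-18616 + P(V(11, 7)) = -18616 + √(-5 + 11) = -18616 + √6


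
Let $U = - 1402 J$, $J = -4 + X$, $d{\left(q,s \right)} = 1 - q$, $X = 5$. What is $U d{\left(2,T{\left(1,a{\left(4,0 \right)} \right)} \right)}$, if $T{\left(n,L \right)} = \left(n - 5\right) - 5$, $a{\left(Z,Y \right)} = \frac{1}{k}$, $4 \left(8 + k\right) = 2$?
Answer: $1402$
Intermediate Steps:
$k = - \frac{15}{2}$ ($k = -8 + \frac{1}{4} \cdot 2 = -8 + \frac{1}{2} = - \frac{15}{2} \approx -7.5$)
$a{\left(Z,Y \right)} = - \frac{2}{15}$ ($a{\left(Z,Y \right)} = \frac{1}{- \frac{15}{2}} = - \frac{2}{15}$)
$T{\left(n,L \right)} = -10 + n$ ($T{\left(n,L \right)} = \left(-5 + n\right) - 5 = -10 + n$)
$J = 1$ ($J = -4 + 5 = 1$)
$U = -1402$ ($U = \left(-1402\right) 1 = -1402$)
$U d{\left(2,T{\left(1,a{\left(4,0 \right)} \right)} \right)} = - 1402 \left(1 - 2\right) = \left(-1402\right) \left(-1\right) = 1402$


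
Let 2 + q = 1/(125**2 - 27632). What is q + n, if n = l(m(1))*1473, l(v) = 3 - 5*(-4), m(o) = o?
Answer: 406761138/12007 ≈ 33877.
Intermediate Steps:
l(v) = 23 (l(v) = 3 + 20 = 23)
q = -24015/12007 (q = -2 + 1/(125**2 - 27632) = -2 + 1/(15625 - 27632) = -2 + 1/(-12007) = -2 - 1/12007 = -24015/12007 ≈ -2.0001)
n = 33879 (n = 23*1473 = 33879)
q + n = -24015/12007 + 33879 = 406761138/12007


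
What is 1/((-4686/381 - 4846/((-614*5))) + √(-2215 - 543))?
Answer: -407425107805/109181686065551 - 38003553025*I*√2758/109181686065551 ≈ -0.0037316 - 0.01828*I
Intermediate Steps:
1/((-4686/381 - 4846/((-614*5))) + √(-2215 - 543)) = 1/((-4686*1/381 - 4846/(-3070)) + √(-2758)) = 1/((-1562/127 - 4846*(-1/3070)) + I*√2758) = 1/((-1562/127 + 2423/1535) + I*√2758) = 1/(-2089949/194945 + I*√2758)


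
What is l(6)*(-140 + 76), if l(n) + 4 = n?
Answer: -128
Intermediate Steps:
l(n) = -4 + n
l(6)*(-140 + 76) = (-4 + 6)*(-140 + 76) = 2*(-64) = -128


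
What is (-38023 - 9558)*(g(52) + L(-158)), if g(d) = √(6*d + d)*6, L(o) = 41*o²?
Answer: -48700295444 - 570972*√91 ≈ -4.8706e+10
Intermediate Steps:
g(d) = 6*√7*√d (g(d) = √(7*d)*6 = (√7*√d)*6 = 6*√7*√d)
(-38023 - 9558)*(g(52) + L(-158)) = (-38023 - 9558)*(6*√7*√52 + 41*(-158)²) = -47581*(6*√7*(2*√13) + 41*24964) = -47581*(12*√91 + 1023524) = -47581*(1023524 + 12*√91) = -48700295444 - 570972*√91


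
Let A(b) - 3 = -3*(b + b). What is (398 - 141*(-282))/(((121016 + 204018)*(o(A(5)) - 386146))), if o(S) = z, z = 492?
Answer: -10040/31337665559 ≈ -3.2038e-7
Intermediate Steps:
A(b) = 3 - 6*b (A(b) = 3 - 3*(b + b) = 3 - 6*b)
o(S) = 492
(398 - 141*(-282))/(((121016 + 204018)*(o(A(5)) - 386146))) = (398 - 141*(-282))/(((121016 + 204018)*(492 - 386146))) = (398 + 39762)/((325034*(-385654))) = 40160/(-125350662236) = 40160*(-1/125350662236) = -10040/31337665559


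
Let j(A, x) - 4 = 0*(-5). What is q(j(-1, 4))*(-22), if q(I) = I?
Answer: -88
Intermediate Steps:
j(A, x) = 4 (j(A, x) = 4 + 0*(-5) = 4 + 0 = 4)
q(j(-1, 4))*(-22) = 4*(-22) = -88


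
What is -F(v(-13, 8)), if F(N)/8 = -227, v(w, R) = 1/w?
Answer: 1816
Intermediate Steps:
F(N) = -1816 (F(N) = 8*(-227) = -1816)
-F(v(-13, 8)) = -1*(-1816) = 1816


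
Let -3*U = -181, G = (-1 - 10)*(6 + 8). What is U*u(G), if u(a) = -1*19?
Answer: -3439/3 ≈ -1146.3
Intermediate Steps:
G = -154 (G = -11*14 = -154)
U = 181/3 (U = -⅓*(-181) = 181/3 ≈ 60.333)
u(a) = -19
U*u(G) = (181/3)*(-19) = -3439/3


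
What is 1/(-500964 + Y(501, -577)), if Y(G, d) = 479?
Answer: -1/500485 ≈ -1.9981e-6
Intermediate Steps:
1/(-500964 + Y(501, -577)) = 1/(-500964 + 479) = 1/(-500485) = -1/500485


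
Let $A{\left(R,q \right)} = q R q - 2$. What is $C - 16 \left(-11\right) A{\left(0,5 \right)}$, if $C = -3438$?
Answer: $-3790$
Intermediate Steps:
$A{\left(R,q \right)} = -2 + R q^{2}$ ($A{\left(R,q \right)} = R q q - 2 = R q^{2} - 2 = -2 + R q^{2}$)
$C - 16 \left(-11\right) A{\left(0,5 \right)} = -3438 - 16 \left(-11\right) \left(-2 + 0 \cdot 5^{2}\right) = -3438 - - 176 \left(-2 + 0 \cdot 25\right) = -3438 - - 176 \left(-2 + 0\right) = -3438 - \left(-176\right) \left(-2\right) = -3438 - 352 = -3790$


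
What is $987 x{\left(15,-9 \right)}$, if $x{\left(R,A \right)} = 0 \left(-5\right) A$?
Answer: $0$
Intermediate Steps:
$x{\left(R,A \right)} = 0$ ($x{\left(R,A \right)} = 0 A = 0$)
$987 x{\left(15,-9 \right)} = 987 \cdot 0 = 0$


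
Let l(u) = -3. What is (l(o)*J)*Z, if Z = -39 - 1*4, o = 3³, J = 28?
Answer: 3612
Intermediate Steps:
o = 27
Z = -43 (Z = -39 - 4 = -43)
(l(o)*J)*Z = -3*28*(-43) = -84*(-43) = 3612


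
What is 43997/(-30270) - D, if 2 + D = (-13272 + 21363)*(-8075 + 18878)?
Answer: -2645812083167/30270 ≈ -8.7407e+7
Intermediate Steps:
D = 87407071 (D = -2 + (-13272 + 21363)*(-8075 + 18878) = -2 + 8091*10803 = -2 + 87407073 = 87407071)
43997/(-30270) - D = 43997/(-30270) - 1*87407071 = 43997*(-1/30270) - 87407071 = -43997/30270 - 87407071 = -2645812083167/30270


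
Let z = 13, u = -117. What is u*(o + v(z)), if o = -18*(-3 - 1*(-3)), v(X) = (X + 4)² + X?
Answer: -35334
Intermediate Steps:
v(X) = X + (4 + X)² (v(X) = (4 + X)² + X = X + (4 + X)²)
o = 0 (o = -18*(-3 + 3) = -18*0 = 0)
u*(o + v(z)) = -117*(0 + (13 + (4 + 13)²)) = -117*(0 + (13 + 17²)) = -117*(0 + (13 + 289)) = -117*(0 + 302) = -117*302 = -35334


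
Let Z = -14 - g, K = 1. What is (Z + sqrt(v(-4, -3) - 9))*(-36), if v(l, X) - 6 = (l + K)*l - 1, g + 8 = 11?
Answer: 612 - 72*sqrt(2) ≈ 510.18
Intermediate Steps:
g = 3 (g = -8 + 11 = 3)
v(l, X) = 5 + l*(1 + l) (v(l, X) = 6 + ((l + 1)*l - 1) = 6 + ((1 + l)*l - 1) = 6 + (l*(1 + l) - 1) = 6 + (-1 + l*(1 + l)) = 5 + l*(1 + l))
Z = -17 (Z = -14 - 1*3 = -14 - 3 = -17)
(Z + sqrt(v(-4, -3) - 9))*(-36) = (-17 + sqrt((5 - 4 + (-4)**2) - 9))*(-36) = (-17 + sqrt((5 - 4 + 16) - 9))*(-36) = (-17 + sqrt(17 - 9))*(-36) = (-17 + sqrt(8))*(-36) = (-17 + 2*sqrt(2))*(-36) = 612 - 72*sqrt(2)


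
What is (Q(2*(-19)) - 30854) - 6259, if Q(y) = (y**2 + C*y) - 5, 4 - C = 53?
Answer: -33812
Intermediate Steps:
C = -49 (C = 4 - 1*53 = 4 - 53 = -49)
Q(y) = -5 + y**2 - 49*y (Q(y) = (y**2 - 49*y) - 5 = -5 + y**2 - 49*y)
(Q(2*(-19)) - 30854) - 6259 = ((-5 + (2*(-19))**2 - 98*(-19)) - 30854) - 6259 = ((-5 + (-38)**2 - 49*(-38)) - 30854) - 6259 = ((-5 + 1444 + 1862) - 30854) - 6259 = (3301 - 30854) - 6259 = -27553 - 6259 = -33812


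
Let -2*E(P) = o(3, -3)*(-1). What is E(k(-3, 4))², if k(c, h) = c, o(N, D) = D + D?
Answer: 9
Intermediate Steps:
o(N, D) = 2*D
E(P) = -3 (E(P) = -2*(-3)*(-1)/2 = -(-3)*(-1) = -½*6 = -3)
E(k(-3, 4))² = (-3)² = 9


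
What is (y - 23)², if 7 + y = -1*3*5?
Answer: 2025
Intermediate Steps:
y = -22 (y = -7 - 1*3*5 = -7 - 3*5 = -7 - 15 = -22)
(y - 23)² = (-22 - 23)² = (-45)² = 2025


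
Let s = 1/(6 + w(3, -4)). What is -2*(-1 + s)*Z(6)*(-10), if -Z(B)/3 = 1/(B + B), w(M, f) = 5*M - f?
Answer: 24/5 ≈ 4.8000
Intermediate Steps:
w(M, f) = -f + 5*M
s = 1/25 (s = 1/(6 + (-1*(-4) + 5*3)) = 1/(6 + (4 + 15)) = 1/(6 + 19) = 1/25 ≈ 0.040000)
Z(B) = -3/(2*B) (Z(B) = -3/(B + B) = -3*1/(2*B) = -3/(2*B))
-2*(-1 + s)*Z(6)*(-10) = -2*(-1 + 1/25)*(-3/2/6)*(-10) = -(-48)*(-3/2*⅙)/25*(-10) = -(-48)*(-1)/(25*4)*(-10) = -2*6/25*(-10) = -12/25*(-10) = 24/5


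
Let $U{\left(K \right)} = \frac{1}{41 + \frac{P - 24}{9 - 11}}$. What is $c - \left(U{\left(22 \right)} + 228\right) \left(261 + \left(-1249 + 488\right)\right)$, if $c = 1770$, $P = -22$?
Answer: $\frac{1852445}{16} \approx 1.1578 \cdot 10^{5}$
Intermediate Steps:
$U{\left(K \right)} = \frac{1}{64}$ ($U{\left(K \right)} = \frac{1}{41 + \frac{-22 - 24}{9 - 11}} = \frac{1}{41 - \frac{46}{-2}} = \frac{1}{41 - -23} = \frac{1}{41 + 23} = \frac{1}{64}$)
$c - \left(U{\left(22 \right)} + 228\right) \left(261 + \left(-1249 + 488\right)\right) = 1770 - \left(\frac{1}{64} + 228\right) \left(261 + \left(-1249 + 488\right)\right) = 1770 - \frac{14593 \left(261 - 761\right)}{64} = 1770 - \frac{14593}{64} \left(-500\right) = 1770 - - \frac{1824125}{16} = 1770 + \frac{1824125}{16} = \frac{1852445}{16}$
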